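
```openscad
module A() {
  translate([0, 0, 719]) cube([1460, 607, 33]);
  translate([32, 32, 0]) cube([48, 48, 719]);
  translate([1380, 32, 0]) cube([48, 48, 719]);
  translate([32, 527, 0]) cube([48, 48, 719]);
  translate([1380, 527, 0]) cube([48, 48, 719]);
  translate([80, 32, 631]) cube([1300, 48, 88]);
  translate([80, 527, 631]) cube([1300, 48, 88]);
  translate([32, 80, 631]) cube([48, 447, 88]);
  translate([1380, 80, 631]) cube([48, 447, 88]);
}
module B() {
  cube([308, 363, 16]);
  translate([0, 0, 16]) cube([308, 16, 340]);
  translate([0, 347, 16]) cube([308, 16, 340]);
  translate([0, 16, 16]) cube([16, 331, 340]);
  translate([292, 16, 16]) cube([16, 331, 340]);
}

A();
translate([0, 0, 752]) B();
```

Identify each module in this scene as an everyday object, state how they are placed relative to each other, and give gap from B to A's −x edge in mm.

The open box's min-x is at 0; the table's min-x is 0; gap = 0 mm.

A is a table. B is an open box. The open box is on top of the table. The gap from the open box to the table's −x edge is 0 mm.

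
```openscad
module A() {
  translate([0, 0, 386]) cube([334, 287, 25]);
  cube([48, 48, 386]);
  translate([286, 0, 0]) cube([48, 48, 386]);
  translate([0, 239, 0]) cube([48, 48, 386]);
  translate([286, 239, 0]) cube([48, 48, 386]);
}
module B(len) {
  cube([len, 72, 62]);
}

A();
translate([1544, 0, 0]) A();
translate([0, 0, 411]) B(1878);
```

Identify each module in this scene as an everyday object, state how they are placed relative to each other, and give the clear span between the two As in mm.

Second stool starts at x = 1544; first ends at x = 334; clear span = 1544 − 334 = 1210 mm.

A is a stool. B is a beam. A beam spans the tops of two stools. The clear span between the two stools is 1210 mm.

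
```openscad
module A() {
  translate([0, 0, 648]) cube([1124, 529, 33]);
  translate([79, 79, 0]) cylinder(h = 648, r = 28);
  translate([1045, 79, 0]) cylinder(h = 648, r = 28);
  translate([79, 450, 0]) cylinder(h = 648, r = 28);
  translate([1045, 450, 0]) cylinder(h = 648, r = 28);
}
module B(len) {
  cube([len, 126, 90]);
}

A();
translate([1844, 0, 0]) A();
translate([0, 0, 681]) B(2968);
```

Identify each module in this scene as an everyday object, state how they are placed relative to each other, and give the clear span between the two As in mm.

Second table starts at x = 1844; first ends at x = 1124; clear span = 1844 − 1124 = 720 mm.

A is a table. B is a beam. A beam spans the tops of two tables. The clear span between the two tables is 720 mm.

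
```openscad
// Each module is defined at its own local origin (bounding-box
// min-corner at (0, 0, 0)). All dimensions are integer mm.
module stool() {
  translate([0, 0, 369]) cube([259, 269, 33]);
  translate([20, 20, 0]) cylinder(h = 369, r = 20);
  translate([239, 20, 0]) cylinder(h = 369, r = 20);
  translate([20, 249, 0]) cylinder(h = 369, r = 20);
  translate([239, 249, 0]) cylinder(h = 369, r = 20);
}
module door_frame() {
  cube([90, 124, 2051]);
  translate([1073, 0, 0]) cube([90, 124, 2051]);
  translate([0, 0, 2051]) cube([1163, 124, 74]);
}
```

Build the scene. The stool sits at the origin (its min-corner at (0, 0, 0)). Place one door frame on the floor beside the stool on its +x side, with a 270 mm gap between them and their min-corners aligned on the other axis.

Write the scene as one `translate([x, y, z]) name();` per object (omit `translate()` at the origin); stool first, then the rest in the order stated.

stool();
translate([529, 0, 0]) door_frame();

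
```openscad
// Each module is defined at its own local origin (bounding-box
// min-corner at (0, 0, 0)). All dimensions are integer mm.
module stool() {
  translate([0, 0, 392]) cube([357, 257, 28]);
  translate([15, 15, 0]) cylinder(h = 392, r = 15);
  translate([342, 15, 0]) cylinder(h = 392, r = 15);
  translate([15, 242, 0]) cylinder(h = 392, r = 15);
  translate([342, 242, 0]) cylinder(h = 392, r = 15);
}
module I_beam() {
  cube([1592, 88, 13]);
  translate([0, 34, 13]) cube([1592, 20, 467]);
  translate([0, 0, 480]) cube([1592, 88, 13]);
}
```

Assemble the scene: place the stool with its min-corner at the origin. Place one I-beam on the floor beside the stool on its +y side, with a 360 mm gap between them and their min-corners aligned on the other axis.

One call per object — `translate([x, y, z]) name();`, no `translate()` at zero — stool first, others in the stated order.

stool();
translate([0, 617, 0]) I_beam();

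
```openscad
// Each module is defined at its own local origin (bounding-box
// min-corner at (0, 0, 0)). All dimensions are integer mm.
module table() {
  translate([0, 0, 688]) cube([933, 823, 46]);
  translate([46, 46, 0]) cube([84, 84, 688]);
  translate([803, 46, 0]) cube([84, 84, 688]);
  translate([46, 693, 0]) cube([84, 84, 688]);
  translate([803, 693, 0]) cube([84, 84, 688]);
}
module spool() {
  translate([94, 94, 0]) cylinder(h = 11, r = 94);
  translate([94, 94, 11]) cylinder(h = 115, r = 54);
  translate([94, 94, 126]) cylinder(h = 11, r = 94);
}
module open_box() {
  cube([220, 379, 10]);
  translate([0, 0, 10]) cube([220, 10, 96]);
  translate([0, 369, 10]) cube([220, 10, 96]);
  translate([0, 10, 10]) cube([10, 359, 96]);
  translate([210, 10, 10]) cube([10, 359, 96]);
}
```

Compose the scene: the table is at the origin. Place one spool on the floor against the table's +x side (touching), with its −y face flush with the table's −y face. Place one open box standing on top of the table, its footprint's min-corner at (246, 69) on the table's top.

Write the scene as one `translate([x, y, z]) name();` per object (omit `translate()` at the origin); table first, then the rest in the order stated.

table();
translate([933, 0, 0]) spool();
translate([246, 69, 734]) open_box();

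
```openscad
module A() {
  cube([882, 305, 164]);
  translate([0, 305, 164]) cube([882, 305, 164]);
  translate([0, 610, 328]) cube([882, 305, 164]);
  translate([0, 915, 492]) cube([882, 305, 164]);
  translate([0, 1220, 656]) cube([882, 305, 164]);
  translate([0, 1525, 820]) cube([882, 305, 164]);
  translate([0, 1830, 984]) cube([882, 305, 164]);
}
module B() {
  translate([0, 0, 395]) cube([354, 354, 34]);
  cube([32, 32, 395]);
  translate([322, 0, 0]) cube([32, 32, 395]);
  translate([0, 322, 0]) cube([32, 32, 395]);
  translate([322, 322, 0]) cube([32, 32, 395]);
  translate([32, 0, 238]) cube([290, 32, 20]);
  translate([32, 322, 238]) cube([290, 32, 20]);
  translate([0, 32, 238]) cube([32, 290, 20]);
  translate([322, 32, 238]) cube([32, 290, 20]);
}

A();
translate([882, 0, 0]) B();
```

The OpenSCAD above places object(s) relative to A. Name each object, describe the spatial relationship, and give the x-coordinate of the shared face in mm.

The staircase's +x face and the stool's −x face are both at x = 882 mm.

A is a staircase. B is a stool. The stool is against the staircase's +x side, with their −y faces flush. The x-coordinate of the shared face is 882 mm.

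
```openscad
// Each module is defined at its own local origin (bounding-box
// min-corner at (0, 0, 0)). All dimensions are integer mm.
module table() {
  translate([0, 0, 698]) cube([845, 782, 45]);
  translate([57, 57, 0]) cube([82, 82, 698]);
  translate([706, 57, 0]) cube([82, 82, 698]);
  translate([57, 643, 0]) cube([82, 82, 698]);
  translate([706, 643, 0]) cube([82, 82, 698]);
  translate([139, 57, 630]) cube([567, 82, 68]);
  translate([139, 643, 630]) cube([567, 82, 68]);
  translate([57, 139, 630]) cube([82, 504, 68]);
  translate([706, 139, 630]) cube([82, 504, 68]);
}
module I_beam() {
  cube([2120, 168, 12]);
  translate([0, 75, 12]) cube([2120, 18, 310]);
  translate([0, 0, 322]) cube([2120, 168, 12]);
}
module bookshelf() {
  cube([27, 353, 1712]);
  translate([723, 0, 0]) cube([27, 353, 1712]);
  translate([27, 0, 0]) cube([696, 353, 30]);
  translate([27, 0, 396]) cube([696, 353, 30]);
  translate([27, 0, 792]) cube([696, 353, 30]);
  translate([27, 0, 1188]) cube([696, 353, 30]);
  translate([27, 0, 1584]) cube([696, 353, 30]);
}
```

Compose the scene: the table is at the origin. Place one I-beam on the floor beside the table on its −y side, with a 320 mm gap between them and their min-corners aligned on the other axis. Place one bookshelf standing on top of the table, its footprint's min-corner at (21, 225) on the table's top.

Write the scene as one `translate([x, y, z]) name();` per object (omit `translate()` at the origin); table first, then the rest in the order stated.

table();
translate([0, -488, 0]) I_beam();
translate([21, 225, 743]) bookshelf();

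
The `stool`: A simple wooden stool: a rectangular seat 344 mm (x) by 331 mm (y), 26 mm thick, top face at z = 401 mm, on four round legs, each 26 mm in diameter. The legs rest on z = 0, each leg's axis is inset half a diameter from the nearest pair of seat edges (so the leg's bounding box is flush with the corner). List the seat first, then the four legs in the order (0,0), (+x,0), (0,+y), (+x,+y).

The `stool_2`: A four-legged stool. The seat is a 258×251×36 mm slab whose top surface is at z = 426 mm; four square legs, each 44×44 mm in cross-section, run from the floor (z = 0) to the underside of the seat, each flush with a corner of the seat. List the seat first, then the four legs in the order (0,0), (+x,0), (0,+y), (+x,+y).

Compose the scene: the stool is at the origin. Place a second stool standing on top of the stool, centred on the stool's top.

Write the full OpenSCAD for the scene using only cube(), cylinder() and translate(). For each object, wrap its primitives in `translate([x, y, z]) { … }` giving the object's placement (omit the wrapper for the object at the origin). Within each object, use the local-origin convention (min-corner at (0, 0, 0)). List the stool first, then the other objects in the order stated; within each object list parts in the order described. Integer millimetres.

translate([0, 0, 375]) cube([344, 331, 26]);
translate([13, 13, 0]) cylinder(h = 375, r = 13);
translate([331, 13, 0]) cylinder(h = 375, r = 13);
translate([13, 318, 0]) cylinder(h = 375, r = 13);
translate([331, 318, 0]) cylinder(h = 375, r = 13);
translate([43, 40, 401]) {
  translate([0, 0, 390]) cube([258, 251, 36]);
  cube([44, 44, 390]);
  translate([214, 0, 0]) cube([44, 44, 390]);
  translate([0, 207, 0]) cube([44, 44, 390]);
  translate([214, 207, 0]) cube([44, 44, 390]);
}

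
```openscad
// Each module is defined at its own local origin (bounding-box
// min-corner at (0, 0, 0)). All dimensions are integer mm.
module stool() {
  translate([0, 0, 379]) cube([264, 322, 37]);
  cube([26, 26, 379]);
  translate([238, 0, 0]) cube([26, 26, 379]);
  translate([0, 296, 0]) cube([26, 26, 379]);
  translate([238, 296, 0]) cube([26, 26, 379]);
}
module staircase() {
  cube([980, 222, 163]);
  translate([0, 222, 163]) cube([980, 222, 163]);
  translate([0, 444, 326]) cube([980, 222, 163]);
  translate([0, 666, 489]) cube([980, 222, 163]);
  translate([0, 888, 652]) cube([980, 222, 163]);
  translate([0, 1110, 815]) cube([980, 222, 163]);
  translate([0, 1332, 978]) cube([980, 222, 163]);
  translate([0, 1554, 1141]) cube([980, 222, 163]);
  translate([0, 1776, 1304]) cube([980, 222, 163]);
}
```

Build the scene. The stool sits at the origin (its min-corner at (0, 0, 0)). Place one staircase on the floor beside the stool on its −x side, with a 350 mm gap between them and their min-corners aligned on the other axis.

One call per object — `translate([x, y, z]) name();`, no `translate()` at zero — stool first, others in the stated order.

stool();
translate([-1330, 0, 0]) staircase();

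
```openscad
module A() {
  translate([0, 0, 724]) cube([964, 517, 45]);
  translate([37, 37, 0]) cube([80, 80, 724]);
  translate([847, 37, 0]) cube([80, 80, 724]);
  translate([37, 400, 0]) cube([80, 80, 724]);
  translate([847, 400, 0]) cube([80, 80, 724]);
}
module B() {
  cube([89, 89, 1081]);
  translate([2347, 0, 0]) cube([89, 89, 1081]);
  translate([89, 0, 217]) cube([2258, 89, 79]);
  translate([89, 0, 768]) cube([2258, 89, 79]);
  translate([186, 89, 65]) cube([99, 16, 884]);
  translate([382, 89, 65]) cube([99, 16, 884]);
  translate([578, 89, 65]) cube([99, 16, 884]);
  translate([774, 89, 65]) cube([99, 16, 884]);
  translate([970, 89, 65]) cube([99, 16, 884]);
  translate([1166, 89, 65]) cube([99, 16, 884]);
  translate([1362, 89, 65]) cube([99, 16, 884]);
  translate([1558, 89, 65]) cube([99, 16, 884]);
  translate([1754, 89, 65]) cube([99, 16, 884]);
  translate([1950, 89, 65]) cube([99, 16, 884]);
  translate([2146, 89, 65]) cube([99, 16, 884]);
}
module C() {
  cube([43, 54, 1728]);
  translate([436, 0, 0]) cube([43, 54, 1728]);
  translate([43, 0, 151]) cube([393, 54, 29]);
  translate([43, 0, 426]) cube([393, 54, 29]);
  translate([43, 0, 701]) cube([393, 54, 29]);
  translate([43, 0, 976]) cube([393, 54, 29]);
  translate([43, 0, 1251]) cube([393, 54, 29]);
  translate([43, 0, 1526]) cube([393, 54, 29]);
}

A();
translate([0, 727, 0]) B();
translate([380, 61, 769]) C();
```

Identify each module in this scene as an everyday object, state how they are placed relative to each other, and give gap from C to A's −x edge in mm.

A is a table. B is a fence section. C is a ladder. The fence section is on the floor beside the table on its +y side. The ladder is on top of the table. The gap from the ladder to the table's −x edge is 380 mm.

The ladder's min-x is at 380; the table's min-x is 0; gap = 380 mm.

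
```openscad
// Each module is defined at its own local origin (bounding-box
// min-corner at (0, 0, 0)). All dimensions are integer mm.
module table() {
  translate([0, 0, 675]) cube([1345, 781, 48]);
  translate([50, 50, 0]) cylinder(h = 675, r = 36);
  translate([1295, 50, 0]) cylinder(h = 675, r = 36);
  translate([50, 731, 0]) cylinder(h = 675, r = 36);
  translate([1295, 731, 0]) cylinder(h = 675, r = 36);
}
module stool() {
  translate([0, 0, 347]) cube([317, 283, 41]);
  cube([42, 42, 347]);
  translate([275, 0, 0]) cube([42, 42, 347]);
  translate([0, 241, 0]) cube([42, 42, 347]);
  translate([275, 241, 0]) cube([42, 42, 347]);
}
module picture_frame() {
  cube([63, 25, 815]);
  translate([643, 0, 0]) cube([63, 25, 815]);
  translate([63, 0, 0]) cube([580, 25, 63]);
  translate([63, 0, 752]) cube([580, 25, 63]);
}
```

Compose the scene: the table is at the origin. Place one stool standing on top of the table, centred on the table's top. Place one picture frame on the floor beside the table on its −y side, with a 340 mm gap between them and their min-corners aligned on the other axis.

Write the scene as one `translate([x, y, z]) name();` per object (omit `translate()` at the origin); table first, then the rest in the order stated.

table();
translate([514, 249, 723]) stool();
translate([0, -365, 0]) picture_frame();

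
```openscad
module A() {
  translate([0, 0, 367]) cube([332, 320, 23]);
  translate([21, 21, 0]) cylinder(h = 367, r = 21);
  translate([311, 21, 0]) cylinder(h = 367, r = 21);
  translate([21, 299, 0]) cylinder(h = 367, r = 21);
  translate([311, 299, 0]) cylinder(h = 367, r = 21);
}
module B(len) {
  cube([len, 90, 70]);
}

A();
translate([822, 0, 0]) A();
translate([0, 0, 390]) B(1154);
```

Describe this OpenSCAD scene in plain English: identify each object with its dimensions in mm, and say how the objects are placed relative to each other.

A is a simple wooden stool: a rectangular seat 332 mm (x) by 320 mm (y), 23 mm thick, top face at z = 390 mm, on four round legs, each 42 mm in diameter. The legs rest on z = 0, each leg's axis is inset half a diameter from the nearest pair of seat edges (so the leg's bounding box is flush with the corner).

B is a rectangular beam 1154 mm long (x), 90 mm deep (y), 70 mm thick (z).

The beam spans the tops of two stools placed 490 mm apart, resting at z = 390 mm.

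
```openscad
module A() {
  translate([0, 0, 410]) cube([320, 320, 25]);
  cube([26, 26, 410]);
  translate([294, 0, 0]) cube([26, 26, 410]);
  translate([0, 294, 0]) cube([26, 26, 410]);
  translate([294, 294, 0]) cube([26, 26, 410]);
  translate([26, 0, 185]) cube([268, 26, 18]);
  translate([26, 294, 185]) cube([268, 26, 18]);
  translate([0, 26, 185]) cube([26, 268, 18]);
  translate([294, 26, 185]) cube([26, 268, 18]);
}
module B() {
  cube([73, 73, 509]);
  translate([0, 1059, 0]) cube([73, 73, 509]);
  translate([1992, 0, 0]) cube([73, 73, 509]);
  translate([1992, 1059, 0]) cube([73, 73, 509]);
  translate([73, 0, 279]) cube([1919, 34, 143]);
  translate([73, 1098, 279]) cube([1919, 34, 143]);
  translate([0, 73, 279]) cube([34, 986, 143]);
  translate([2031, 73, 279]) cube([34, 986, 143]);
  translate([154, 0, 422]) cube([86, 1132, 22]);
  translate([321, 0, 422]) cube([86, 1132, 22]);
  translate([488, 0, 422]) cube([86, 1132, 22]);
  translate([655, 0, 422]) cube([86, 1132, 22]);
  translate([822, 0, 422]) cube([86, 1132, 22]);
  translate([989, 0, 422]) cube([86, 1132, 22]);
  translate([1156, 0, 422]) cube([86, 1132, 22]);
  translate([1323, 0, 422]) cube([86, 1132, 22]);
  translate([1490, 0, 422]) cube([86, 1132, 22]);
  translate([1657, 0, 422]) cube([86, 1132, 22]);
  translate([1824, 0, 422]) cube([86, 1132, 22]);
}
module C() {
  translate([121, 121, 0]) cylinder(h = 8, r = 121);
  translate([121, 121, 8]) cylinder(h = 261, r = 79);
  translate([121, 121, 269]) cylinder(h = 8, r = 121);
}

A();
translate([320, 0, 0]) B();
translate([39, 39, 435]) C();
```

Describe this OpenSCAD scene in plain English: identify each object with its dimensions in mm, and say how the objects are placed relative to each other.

A is a four-legged stool. The seat is a 320×320×25 mm slab whose top surface is at z = 435 mm; four square legs, each 26×26 mm in cross-section, run from the floor (z = 0) to the underside of the seat, each flush with a corner of the seat. Four stretchers, 26 mm wide and 18 mm tall, connect adjacent legs with their undersides at z = 185 mm, each running between the inner faces of the legs it joins and aligned with the legs' outer faces on the other axis.

B is a bed frame 2065 mm long (x) by 1132 mm wide (y). Four 73×73 mm corner posts, 509 mm tall, at the corners of the footprint. Four rails of 34 mm thickness and 143 mm height run between adjacent posts with their undersides at z = 279 mm, their outer faces flush with the outside of the frame (the two x-running rails run between the posts' inner faces; the two y-running rails run between the posts' inner faces). 11 slats, each 86 mm wide (x) and 22 mm thick, lie across the top of the two x-running rails, running the full 1132 mm width of the frame in y; the slats are evenly spaced along x between the inner faces of the end posts with equal gaps (rounded down to the nearest mm) at the −x end and between each pair — any rounding remainder accumulates at the +x end.

C is a spool: two coaxial disc flanges of radius 121 mm and thickness 8 mm, joined by a core cylinder of radius 79 mm and height 261 mm. The lower flange rests on z = 0 and the three cylinders share a vertical axis.

The bed frame is against the stool's +x side, with their −y faces flush. The spool is on top of the stool, centred.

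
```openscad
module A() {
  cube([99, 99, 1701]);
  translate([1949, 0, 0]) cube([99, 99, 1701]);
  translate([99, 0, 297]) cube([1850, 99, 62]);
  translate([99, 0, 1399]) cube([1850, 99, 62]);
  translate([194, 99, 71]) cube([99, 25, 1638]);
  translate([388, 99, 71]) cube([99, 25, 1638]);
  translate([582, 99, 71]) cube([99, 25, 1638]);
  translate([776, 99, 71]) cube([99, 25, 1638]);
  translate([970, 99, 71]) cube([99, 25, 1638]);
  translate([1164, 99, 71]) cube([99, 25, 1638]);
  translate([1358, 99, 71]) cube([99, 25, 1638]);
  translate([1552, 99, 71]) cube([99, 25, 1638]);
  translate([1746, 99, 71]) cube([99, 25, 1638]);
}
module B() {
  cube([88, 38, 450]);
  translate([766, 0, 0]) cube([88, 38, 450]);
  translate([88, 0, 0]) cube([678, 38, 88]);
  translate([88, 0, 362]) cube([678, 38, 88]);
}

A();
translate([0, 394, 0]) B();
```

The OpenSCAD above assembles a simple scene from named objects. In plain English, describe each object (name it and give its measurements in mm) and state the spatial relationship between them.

A is a fence section. Two 99×99 mm posts, 1701 mm tall, stand on the floor with a clear span of 1850 mm between their inner faces. Two horizontal rails of 99×62 mm section span the gap between the posts with their undersides at z = 297 mm and z = 1399 mm, flush with the posts' −y face. 9 pickets, each 99 mm wide, 25 mm thick and 1638 mm tall, are fixed to the +y face of the rails with their bottoms at z = 71 mm, evenly spaced across the span with equal gaps (rounded down to the nearest mm) at the −x end and between each pair — any rounding remainder accumulates at the +x end.

B is a picture frame with a 678×274 mm rectangular opening (x by z) and a uniform 88 mm border on every side. Frame depth is 38 mm along y. It is built from two vertical stiles running the full outside height and two horizontal rails spanning the gap between the stiles.

The picture frame is on the floor beside the fence section on its +y side.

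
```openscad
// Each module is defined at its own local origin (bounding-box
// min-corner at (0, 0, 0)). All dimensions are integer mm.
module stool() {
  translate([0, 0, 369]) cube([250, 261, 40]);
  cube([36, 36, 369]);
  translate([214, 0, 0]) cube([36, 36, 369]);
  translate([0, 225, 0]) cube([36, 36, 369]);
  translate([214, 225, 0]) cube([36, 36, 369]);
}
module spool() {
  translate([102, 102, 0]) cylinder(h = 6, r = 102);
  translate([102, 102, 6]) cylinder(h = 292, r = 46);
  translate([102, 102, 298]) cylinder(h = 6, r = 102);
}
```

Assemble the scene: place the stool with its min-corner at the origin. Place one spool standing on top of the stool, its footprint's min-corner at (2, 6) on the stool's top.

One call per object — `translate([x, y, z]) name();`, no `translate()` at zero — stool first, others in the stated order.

stool();
translate([2, 6, 409]) spool();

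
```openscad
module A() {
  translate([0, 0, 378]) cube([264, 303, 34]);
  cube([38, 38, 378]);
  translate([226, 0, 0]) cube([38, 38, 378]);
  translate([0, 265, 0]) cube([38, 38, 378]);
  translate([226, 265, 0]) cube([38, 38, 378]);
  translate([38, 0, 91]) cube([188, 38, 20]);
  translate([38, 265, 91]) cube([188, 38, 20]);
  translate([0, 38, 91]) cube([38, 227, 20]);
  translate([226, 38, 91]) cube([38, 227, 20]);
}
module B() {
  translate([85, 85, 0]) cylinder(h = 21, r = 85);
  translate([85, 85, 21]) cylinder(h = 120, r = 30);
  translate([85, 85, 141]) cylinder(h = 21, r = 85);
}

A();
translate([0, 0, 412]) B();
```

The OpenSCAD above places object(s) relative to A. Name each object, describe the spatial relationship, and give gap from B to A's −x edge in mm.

A is a stool. B is a spool. The spool is on top of the stool. The gap from the spool to the stool's −x edge is 0 mm.

The spool's min-x is at 0; the stool's min-x is 0; gap = 0 mm.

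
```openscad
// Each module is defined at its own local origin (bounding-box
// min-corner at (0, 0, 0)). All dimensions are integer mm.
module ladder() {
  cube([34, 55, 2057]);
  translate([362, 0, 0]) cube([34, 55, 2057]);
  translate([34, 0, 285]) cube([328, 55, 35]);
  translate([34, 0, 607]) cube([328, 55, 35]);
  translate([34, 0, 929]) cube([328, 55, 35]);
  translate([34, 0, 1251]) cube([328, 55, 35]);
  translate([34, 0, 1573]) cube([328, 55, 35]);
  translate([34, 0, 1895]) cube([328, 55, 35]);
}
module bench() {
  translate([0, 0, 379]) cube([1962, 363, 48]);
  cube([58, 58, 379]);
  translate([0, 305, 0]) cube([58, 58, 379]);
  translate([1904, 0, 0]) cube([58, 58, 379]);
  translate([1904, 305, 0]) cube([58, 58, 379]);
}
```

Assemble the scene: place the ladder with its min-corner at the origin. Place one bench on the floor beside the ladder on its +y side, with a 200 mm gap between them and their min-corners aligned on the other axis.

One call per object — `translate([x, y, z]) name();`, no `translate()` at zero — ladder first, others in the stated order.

ladder();
translate([0, 255, 0]) bench();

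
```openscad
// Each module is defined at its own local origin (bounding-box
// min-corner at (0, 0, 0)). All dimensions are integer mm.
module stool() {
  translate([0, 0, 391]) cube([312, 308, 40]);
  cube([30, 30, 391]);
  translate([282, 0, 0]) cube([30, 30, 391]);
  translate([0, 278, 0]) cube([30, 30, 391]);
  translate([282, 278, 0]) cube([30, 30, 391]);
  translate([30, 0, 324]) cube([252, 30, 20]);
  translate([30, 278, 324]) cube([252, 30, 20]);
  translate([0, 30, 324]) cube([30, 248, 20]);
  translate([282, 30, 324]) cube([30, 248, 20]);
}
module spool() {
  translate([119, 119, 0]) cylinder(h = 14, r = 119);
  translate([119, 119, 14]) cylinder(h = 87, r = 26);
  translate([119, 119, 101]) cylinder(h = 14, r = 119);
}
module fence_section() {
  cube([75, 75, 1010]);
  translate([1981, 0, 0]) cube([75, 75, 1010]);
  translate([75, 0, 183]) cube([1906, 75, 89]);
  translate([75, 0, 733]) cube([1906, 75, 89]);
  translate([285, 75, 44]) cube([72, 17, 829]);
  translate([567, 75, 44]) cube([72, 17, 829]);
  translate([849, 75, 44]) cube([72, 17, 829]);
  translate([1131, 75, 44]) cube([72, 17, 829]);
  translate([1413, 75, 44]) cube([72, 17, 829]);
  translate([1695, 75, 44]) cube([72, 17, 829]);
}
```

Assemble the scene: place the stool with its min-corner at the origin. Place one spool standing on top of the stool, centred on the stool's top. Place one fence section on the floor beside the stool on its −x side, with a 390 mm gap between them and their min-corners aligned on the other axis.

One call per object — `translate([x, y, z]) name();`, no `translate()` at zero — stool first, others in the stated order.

stool();
translate([37, 35, 431]) spool();
translate([-2446, 0, 0]) fence_section();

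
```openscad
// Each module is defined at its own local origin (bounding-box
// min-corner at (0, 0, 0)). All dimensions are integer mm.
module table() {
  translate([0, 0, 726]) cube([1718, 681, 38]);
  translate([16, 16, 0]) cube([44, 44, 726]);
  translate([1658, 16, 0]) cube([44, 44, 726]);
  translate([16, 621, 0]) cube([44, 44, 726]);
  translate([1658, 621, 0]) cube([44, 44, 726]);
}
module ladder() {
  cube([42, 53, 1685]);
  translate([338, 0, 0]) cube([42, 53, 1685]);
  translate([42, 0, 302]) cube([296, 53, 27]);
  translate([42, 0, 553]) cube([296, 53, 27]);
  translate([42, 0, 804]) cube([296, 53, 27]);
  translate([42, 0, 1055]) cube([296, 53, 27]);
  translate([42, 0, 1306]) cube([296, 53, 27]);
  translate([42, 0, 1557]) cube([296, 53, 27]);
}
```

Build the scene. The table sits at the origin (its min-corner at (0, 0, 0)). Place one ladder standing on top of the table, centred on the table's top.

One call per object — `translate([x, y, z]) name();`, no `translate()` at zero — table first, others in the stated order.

table();
translate([669, 314, 764]) ladder();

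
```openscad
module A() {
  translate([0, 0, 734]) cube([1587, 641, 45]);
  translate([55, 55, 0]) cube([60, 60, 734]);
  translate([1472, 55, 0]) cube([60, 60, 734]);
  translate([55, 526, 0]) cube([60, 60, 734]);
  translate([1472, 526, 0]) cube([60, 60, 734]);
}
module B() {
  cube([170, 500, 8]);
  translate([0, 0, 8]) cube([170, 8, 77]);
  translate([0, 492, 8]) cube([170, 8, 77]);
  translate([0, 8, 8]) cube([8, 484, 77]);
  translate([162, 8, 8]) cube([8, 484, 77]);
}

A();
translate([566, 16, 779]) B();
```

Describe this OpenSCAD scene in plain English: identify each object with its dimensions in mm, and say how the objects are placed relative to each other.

A is a rectangular dining table. The top is 1587×641×45 mm with its upper surface at z = 779 mm. It stands on four 60×60 mm square legs, each inset 55 mm from the nearest pair of top edges, running from the floor to the underside of the top.

B is an open storage box with external size 170×500×85 mm and wall thickness 8 mm (the base is also 8 mm thick). The base covers the whole footprint; the four walls stand on the base, with the y-facing walls full-width and the x-facing walls fitting between their inner faces.

The open box is on top of the table.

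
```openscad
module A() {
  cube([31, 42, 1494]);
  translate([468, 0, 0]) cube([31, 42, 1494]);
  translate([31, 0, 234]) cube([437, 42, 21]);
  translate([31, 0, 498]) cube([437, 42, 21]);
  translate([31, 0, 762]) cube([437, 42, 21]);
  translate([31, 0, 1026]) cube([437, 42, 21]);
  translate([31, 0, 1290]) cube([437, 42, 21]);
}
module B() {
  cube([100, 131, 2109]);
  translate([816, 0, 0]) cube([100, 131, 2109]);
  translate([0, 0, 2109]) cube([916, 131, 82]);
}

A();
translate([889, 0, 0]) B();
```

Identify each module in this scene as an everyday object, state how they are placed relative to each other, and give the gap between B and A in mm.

The door frame's nearest face is 390 mm from the ladder's +x face.

A is a ladder. B is a door frame. The door frame is on the floor beside the ladder on its +x side. The gap between the door frame and the ladder is 390 mm.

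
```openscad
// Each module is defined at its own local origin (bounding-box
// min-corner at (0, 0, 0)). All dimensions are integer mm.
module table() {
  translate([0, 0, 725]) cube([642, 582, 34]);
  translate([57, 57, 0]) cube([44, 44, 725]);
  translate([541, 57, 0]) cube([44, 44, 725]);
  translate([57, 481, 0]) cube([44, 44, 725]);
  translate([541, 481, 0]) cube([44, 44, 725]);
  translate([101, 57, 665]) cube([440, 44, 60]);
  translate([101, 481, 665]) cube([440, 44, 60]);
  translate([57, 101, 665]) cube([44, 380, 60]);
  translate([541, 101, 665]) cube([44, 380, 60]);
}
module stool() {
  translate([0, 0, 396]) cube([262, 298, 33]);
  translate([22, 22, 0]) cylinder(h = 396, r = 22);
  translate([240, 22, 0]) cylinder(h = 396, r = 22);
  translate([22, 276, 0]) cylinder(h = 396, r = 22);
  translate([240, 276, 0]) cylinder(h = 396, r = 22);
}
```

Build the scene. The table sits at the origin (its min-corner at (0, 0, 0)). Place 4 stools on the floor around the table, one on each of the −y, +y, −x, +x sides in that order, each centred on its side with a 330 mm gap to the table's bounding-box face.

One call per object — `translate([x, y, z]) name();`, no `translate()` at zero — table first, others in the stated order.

table();
translate([190, -628, 0]) stool();
translate([190, 912, 0]) stool();
translate([-592, 142, 0]) stool();
translate([972, 142, 0]) stool();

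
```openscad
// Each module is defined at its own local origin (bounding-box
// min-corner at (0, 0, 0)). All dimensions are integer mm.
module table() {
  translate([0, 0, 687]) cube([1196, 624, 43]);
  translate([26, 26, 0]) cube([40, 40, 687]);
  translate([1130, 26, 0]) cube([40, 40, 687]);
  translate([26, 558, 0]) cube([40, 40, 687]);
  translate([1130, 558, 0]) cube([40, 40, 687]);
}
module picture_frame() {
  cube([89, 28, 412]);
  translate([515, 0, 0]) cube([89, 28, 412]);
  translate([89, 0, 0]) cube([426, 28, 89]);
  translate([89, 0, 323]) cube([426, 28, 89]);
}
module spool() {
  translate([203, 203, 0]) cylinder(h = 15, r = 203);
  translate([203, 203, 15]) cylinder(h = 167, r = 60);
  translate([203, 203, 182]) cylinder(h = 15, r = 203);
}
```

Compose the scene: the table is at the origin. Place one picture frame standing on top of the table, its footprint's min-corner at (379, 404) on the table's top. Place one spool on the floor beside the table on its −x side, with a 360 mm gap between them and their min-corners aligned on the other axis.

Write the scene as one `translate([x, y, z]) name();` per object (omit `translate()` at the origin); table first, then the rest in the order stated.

table();
translate([379, 404, 730]) picture_frame();
translate([-766, 0, 0]) spool();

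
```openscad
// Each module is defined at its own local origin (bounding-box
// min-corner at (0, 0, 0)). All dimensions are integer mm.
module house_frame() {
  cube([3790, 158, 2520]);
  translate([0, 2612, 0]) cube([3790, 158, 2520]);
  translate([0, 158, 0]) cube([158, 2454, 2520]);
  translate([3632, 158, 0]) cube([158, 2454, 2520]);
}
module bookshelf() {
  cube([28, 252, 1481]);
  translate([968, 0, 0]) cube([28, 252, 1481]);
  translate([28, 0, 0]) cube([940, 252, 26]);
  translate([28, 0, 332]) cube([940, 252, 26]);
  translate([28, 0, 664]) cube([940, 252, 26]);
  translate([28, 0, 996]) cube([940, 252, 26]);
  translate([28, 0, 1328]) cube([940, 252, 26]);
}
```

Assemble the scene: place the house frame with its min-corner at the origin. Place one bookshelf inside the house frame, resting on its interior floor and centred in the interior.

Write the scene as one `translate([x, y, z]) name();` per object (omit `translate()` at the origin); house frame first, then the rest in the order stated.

house_frame();
translate([1397, 1259, 0]) bookshelf();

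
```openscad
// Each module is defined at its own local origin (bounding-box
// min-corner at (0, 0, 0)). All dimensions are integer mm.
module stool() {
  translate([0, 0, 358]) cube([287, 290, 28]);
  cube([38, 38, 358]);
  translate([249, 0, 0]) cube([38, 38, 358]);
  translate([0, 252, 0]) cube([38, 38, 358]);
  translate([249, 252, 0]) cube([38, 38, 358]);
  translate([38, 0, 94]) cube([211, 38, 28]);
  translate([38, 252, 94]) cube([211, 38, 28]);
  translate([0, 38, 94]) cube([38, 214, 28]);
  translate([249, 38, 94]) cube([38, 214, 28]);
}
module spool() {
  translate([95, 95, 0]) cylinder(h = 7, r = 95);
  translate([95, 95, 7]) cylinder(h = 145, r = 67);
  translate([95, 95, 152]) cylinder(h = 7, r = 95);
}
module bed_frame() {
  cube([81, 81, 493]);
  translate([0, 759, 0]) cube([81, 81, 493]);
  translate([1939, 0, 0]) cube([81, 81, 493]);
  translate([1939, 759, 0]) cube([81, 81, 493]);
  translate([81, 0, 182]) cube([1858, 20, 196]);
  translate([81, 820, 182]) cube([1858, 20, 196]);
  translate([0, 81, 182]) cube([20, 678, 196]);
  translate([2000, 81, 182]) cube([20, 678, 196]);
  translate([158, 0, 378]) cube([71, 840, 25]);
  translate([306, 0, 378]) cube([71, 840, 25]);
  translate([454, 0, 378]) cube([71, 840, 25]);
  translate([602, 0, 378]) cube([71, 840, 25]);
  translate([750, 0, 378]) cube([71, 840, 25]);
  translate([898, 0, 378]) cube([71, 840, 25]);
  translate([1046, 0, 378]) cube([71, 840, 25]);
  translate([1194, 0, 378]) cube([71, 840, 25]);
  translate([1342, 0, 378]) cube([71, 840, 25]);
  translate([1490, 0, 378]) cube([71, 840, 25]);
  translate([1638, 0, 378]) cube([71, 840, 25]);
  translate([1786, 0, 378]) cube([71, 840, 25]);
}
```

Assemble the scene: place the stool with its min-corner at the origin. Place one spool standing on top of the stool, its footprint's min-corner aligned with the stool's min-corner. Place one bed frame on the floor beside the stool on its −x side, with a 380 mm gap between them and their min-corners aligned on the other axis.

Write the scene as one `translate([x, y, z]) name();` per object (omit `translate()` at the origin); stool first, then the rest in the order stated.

stool();
translate([0, 0, 386]) spool();
translate([-2400, 0, 0]) bed_frame();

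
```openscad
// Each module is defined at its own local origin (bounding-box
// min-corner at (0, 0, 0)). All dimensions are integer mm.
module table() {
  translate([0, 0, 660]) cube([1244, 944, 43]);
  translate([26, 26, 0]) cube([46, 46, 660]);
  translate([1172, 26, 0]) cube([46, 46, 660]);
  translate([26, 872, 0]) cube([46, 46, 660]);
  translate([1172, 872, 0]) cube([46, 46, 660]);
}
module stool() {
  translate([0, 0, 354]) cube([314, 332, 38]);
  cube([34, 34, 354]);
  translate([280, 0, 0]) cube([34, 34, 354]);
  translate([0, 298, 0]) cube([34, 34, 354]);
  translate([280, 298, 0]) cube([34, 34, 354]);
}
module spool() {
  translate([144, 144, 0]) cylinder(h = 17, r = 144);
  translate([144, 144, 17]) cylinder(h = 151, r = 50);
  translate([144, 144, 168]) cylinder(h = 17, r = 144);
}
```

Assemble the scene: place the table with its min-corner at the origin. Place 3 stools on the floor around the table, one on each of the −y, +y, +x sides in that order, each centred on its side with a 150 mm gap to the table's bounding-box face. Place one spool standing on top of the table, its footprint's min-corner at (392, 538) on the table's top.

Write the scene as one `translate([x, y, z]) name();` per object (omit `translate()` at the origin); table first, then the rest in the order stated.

table();
translate([465, -482, 0]) stool();
translate([465, 1094, 0]) stool();
translate([1394, 306, 0]) stool();
translate([392, 538, 703]) spool();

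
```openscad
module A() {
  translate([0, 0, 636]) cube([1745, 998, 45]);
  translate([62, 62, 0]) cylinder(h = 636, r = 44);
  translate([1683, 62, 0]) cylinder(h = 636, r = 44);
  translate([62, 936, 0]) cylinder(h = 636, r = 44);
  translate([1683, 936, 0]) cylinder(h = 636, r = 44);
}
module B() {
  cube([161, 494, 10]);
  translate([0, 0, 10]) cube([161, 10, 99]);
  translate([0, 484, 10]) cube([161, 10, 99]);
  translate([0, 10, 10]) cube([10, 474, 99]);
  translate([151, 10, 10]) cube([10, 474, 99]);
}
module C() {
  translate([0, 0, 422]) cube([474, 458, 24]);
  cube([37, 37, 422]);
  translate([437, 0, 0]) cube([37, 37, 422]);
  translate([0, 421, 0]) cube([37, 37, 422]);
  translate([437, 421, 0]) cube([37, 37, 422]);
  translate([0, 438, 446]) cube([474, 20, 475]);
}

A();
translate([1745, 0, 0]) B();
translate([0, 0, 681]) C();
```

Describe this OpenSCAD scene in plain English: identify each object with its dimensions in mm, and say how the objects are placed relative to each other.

A is a table: top 1745 mm (x) × 998 mm (y), 45 mm thick, upper face at z = 681 mm, on four round legs of 88 mm diameter, each leg's bounding box inset 18 mm from the nearest pair of top edges, running from z = 0 to the bottom of the top.

B is an open-topped rectangular box: outside dimensions 161×494×109 mm, with a uniform wall and base thickness of 10 mm. The base is a full 161×494 slab on the floor; four walls sit on top of the base. The front and back walls (the −y and +y sides) span the full width; the two side walls fit between them.

C is a chair. The seat is a 474×458×24 mm slab with its top at z = 446 mm, on four 37×37 mm corner legs (flush with the seat edges, standing on z = 0). A flat backrest 20 mm thick, 475 mm tall, spans the full seat width and rises from the seat top along its +y edge, rear face flush with the rear of the seat.

The open box is against the table's +x side, with their −y faces flush. The chair is on top of the table.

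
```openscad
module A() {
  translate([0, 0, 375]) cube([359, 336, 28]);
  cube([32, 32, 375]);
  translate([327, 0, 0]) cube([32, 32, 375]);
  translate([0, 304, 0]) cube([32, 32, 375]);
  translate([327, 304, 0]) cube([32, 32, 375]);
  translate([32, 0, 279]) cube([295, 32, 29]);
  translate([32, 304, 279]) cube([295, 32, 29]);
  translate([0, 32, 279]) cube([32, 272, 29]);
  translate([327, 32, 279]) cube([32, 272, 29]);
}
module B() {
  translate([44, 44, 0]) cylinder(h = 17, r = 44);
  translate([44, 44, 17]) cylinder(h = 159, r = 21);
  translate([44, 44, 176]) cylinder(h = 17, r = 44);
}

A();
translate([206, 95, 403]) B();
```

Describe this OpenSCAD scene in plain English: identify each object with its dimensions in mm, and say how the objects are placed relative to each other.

A is a four-legged stool. The seat is a 359×336×28 mm slab whose top surface is at z = 403 mm; four square legs, each 32×32 mm in cross-section, run from the floor (z = 0) to the underside of the seat, each flush with a corner of the seat. Four stretchers, 32 mm wide and 29 mm tall, connect adjacent legs with their undersides at z = 279 mm, each running between the inner faces of the legs it joins and aligned with the legs' outer faces on the other axis.

B is a spool: two coaxial disc flanges of radius 44 mm and thickness 17 mm, joined by a core cylinder of radius 21 mm and height 159 mm. The lower flange rests on z = 0 and the three cylinders share a vertical axis.

The spool is on top of the stool.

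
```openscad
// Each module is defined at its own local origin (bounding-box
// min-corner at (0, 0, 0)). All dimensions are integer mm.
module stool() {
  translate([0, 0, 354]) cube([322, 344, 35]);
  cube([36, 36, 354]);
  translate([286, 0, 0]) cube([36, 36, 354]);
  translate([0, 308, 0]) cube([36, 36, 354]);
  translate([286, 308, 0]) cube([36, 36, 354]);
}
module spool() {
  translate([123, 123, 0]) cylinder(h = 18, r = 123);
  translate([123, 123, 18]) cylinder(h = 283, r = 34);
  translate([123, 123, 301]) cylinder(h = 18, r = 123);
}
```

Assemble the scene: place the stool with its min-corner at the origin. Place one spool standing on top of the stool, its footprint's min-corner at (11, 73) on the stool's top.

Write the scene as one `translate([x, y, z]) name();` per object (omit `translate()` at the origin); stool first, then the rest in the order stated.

stool();
translate([11, 73, 389]) spool();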